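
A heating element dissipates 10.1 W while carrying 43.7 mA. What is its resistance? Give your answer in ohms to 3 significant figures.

5290 Ω

Inverting the appropriate power form: R = P / I².
R = 10.1 / (0.04370)² = 5289 Ω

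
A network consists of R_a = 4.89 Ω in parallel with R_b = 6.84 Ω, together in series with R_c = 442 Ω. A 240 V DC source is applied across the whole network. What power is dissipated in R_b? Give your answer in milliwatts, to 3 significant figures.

346 mW

First find R_p for the parallel pair, then treat R_p + R_c as a series loop.
R_p = (4.89×6.84)/(4.89+6.84) = 2.851 Ω
R_total = R_p + 442 = 2.851 + 442 = 444.9 Ω
I = V / R_total = 240 / 444.9 = 0.5395 A
Voltage across the parallel pair: V_p = I × R_p = 0.5395 × 2.851 = 1.538 V
R_b has V_p across it, so P = V_p²/R_b.
P_R_b = (1.538)² / 6.84 = 0.3460 W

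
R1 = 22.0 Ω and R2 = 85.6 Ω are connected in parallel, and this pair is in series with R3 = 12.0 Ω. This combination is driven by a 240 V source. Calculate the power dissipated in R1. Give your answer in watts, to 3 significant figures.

Combine R1 and R2 into their parallel equivalent first, reducing the network to two series resistors.
R_p = (22.0×85.6)/(22.0+85.6) = 17.50 Ω
R_total = R_p + 12.0 = 17.50 + 12.0 = 29.50 Ω
I = V / R_total = 240 / 29.50 = 8.135 A
Voltage across the parallel pair: V_p = I × R_p = 8.135 × 17.50 = 142.4 V
Use P = V²/R for R1 with V = V_p.
P_R1 = (142.4)² / 22.0 = 921.4 W

921 W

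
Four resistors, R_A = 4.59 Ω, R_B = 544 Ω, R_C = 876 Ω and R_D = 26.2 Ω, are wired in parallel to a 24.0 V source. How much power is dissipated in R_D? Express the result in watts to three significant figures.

22.0 W

Each parallel branch sees the full supply voltage, so P = V²/R applies directly to the target branch.
P_R_D = V² / R_D = (24.0)² / 26.2 Ω = 21.98 W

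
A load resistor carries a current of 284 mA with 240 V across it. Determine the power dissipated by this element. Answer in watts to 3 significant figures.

With V and I both given, power follows immediately from P = V I.
P = 240 V × 0.2840 A = 68.16 W

68.2 W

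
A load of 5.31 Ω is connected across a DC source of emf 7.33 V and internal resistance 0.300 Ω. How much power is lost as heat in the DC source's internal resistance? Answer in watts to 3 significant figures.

r is in series with the load, so it carries the full circuit current — the loss in it is I²r.
I = ε / (r + R) = 7.33 / (0.300 + 5.31) = 1.307 A
P_int = I² r = (1.307)² × 0.300 = 0.5122 W

0.512 W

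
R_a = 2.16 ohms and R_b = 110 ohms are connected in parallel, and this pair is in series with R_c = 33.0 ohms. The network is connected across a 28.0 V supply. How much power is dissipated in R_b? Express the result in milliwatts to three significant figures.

25.9 mW

First find R_p for the parallel pair, then treat R_p + R_c as a series loop.
R_p = (2.16×110)/(2.16+110) = 2.118 Ω
R_total = R_p + 33.0 = 2.118 + 33.0 = 35.12 Ω
I = V / R_total = 28.0 / 35.12 = 0.7973 A
Voltage across the parallel pair: V_p = I × R_p = 0.7973 × 2.118 = 1.689 V
Use P = V²/R for R_b with V = V_p.
P_R_b = (1.689)² / 110 = 0.02593 W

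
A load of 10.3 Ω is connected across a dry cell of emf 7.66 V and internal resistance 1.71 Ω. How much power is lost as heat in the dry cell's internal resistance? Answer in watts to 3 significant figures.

The source's internal resistance is just another series element carrying I; its dissipation is I²r.
I = ε / (r + R) = 7.66 / (1.71 + 10.3) = 0.6378 A
P_int = I² r = (0.6378)² × 1.71 = 0.6956 W

0.696 W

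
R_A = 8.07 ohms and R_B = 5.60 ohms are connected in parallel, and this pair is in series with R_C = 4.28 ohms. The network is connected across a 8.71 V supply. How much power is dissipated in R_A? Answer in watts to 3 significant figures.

Combine R_A and R_B into their parallel equivalent first, reducing the network to two series resistors.
R_p = (8.07×5.60)/(8.07+5.60) = 3.306 Ω
R_total = R_p + 4.28 = 3.306 + 4.28 = 7.586 Ω
I = V / R_total = 8.71 / 7.586 = 1.148 A
Voltage across the parallel pair: V_p = I × R_p = 1.148 × 3.306 = 3.796 V
Use P = V²/R for R_A with V = V_p.
P_R_A = (3.796)² / 8.07 = 1.785 W

1.79 W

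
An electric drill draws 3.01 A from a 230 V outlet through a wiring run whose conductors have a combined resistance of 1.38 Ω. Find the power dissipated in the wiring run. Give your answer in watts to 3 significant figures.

The wiring run is a series resistance carrying the load current; its dissipation is I²R_line.
The wiring run carries the full 3.01 A.
P_line = I² R_line = (3.010)² × 1.38 = 12.50 W

12.5 W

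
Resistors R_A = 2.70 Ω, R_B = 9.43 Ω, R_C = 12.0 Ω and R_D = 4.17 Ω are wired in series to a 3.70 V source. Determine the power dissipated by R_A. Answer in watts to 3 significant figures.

0.0462 W

The current is common to all series resistors; compute it, then apply P = I²R for the target.
R_total = 2.70 + 9.43 + 12.0 + 4.17 = 28.30 Ω
I = V / R_total = 3.70 / 28.30 = 0.1307 A
P_R_A = I² × R_A = (0.1307)² × 2.70 = 0.04615 W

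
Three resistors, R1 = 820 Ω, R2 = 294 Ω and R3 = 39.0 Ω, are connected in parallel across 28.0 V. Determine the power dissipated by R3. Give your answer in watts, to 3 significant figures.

20.1 W

Parallel branches share the same voltage; P = V²/R gives the branch power in one step.
P_R3 = V² / R3 = (28.0)² / 39.0 Ω = 20.10 W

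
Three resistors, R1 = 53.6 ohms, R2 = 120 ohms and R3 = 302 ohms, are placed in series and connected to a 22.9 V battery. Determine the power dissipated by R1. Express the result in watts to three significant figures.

0.124 W

Every series element carries the same I. Get I from the total resistance, then P = I² × R1.
R_total = 53.6 + 120 + 302 = 475.6 Ω
I = V / R_total = 22.9 / 475.6 = 0.04815 A
P_R1 = I² × R1 = (0.04815)² × 53.6 = 0.1243 W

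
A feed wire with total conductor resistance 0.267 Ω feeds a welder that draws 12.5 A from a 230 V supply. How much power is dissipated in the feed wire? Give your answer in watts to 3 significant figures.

The feed wire and load are in series, so the same current flows in both; the loss is I²R_line.
The feed wire carries the full 12.5 A.
P_line = I² R_line = (12.50)² × 0.267 = 41.72 W

41.7 W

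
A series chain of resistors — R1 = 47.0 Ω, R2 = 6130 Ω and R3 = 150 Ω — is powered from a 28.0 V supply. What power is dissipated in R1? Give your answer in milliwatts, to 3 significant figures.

The current is common to all series resistors; compute it, then apply P = I²R for the target.
R_total = 47.0 + 6130 + 150 = 6327 Ω
I = V / R_total = 28.0 / 6327 = 0.004425 A
P_R1 = I² × R1 = (0.004425)² × 47.0 = 0.0009205 W

0.920 mW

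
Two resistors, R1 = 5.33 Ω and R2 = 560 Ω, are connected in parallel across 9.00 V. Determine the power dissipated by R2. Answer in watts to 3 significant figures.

Each parallel branch sees the full supply voltage, so P = V²/R applies directly to the target branch.
P_R2 = V² / R2 = (9.00)² / 560 Ω = 0.1446 W

0.145 W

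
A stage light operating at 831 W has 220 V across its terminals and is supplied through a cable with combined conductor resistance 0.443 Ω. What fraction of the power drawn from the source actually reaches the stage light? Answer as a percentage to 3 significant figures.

I = P / V = 831 / 220 = 3.777 A through the cable.
P_line = I² R_line = (3.777)² × 0.443 = 6.321 W
P_source = P_load + P_line = 831.0 + 6.321 = 837.3 W
η = P_load / P_source = 831.0 / 837.3 = 0.9925

99.2 %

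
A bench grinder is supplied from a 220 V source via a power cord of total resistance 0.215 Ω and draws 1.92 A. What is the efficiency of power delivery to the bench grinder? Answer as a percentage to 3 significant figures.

99.8 %

The power cord carries the full 1.92 A.
P_line = I² R_line = (1.920)² × 0.215 = 0.7926 W
P_source = V I = 220 × 1.920 = 422.4 W; P_load = 421.6 W
η = P_load / P_source = 421.6 / 422.4 = 0.9981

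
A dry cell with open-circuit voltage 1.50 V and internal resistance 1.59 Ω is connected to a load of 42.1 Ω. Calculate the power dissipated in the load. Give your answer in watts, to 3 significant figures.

0.0496 W

The internal resistance and the load are in series, so the same I flows through both; get I from ε/(r+R), then I²R for the load.
I = ε / (r + R) = 1.50 / (1.59 + 42.1) = 0.03433 A
P_load = I² R = (0.03433)² × 42.1 = 0.04963 W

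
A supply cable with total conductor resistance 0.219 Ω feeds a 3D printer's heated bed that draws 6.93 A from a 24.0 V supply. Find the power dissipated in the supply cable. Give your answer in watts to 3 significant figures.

10.5 W

Only the current and the line resistance are needed for the I²R loss.
The supply cable carries the full 6.93 A.
P_line = I² R_line = (6.930)² × 0.219 = 10.52 W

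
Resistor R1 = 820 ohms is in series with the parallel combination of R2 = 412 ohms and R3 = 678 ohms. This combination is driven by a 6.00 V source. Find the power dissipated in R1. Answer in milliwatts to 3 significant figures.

First combine the parallel branches into one equivalent R_p, then R1 + R_p is a series pair.
R_p = (412×678)/(412+678) = 256.3 Ω
R_total = 820 + 256.3 = 1076 Ω
I = V / R_total = 6.00 / 1076 = 0.005575 A
All the current flows through R1; use P = I²R.
P_R1 = (0.005575)² × 820 = 0.02548 W

25.5 mW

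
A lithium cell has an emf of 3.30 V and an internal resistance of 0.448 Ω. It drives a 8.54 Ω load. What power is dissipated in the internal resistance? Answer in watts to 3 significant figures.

Internal loss is I²r, with I set by the total series resistance r+R.
I = ε / (r + R) = 3.30 / (0.448 + 8.54) = 0.3672 A
P_int = I² r = (0.3672)² × 0.448 = 0.06039 W

0.0604 W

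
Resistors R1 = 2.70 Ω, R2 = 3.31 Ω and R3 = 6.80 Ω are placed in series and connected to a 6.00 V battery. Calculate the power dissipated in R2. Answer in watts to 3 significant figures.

The current is common to all series resistors; compute it, then apply P = I²R for the target.
R_total = 2.70 + 3.31 + 6.80 = 12.81 Ω
I = V / R_total = 6.00 / 12.81 = 0.4684 A
P_R2 = I² × R2 = (0.4684)² × 3.31 = 0.7262 W

0.726 W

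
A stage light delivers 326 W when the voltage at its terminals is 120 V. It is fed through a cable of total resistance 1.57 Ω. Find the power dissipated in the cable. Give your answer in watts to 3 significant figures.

11.6 W

The cable is a series resistance carrying the load current; its dissipation is I²R_line.
I = P / V = 326 / 120 = 2.717 A through the cable.
P_line = I² R_line = (2.717)² × 1.57 = 11.59 W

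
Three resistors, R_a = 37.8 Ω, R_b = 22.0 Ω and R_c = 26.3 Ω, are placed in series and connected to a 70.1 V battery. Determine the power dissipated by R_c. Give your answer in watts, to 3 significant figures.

17.4 W

Since the resistors are in series they all carry the loop current I = V/R_total; the power in any one is I²R.
R_total = 37.8 + 22.0 + 26.3 = 86.10 Ω
I = V / R_total = 70.1 / 86.10 = 0.8142 A
P_R_c = I² × R_c = (0.8142)² × 26.3 = 17.43 W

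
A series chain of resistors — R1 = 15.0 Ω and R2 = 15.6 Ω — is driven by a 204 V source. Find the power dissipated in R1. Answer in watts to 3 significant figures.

667 W

Since the resistors are in series they all carry the loop current I = V/R_total; the power in any one is I²R.
R_total = 15.0 + 15.6 = 30.60 Ω
I = V / R_total = 204 / 30.60 = 6.667 A
P_R1 = I² × R1 = (6.667)² × 15.0 = 666.7 W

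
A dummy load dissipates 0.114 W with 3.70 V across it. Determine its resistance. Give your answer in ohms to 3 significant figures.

From P = V I = I²R = V²/R, with the two given quantities we get R = V² / P.
R = (3.70)² / 0.114 = 120.1 Ω

120 Ω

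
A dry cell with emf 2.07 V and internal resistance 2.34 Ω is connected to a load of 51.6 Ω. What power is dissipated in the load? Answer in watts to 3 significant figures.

Load and internal resistance form a series loop — compute the loop current, then the load power via I²R.
I = ε / (r + R) = 2.07 / (2.34 + 51.6) = 0.03838 A
P_load = I² R = (0.03838)² × 51.6 = 0.07599 W

0.0760 W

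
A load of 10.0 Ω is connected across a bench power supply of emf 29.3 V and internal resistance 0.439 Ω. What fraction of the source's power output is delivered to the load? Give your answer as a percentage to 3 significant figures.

The source delivers εI, of which I²R reaches the load and I²r is lost; since I is common, η = R/(R+r).
η = R / (R + r) = 10.0 / (10.0 + 0.439) = 0.9579

95.8 %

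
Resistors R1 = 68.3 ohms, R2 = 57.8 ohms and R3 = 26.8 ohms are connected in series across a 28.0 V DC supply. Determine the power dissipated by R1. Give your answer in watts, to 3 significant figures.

Every series element carries the same I. Get I from the total resistance, then P = I² × R1.
R_total = 68.3 + 57.8 + 26.8 = 152.9 Ω
I = V / R_total = 28.0 / 152.9 = 0.1831 A
P_R1 = I² × R1 = (0.1831)² × 68.3 = 2.290 W

2.29 W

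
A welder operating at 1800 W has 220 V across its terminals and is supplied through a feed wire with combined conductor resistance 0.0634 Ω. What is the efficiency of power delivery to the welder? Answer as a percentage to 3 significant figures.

99.8 %

I = P / V = 1800 / 220 = 8.182 A through the feed wire.
P_line = I² R_line = (8.182)² × 0.0634 = 4.244 W
P_source = P_load + P_line = 1800 + 4.244 = 1804 W
η = P_load / P_source = 1800 / 1804 = 0.9976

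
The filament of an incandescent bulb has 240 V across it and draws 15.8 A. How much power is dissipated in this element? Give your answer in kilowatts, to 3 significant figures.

Since both terminal voltage and current are stated, P = V I gives the power in one step.
P = 240 V × 15.80 A = 3792 W

3.79 kW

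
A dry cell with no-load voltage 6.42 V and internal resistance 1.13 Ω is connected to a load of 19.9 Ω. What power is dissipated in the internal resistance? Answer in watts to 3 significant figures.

r is in series with the load, so it carries the full circuit current — the loss in it is I²r.
I = ε / (r + R) = 6.42 / (1.13 + 19.9) = 0.3053 A
P_int = I² r = (0.3053)² × 1.13 = 0.1053 W

0.105 W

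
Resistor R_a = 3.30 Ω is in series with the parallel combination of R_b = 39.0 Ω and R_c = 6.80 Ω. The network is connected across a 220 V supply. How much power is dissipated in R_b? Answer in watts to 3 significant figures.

Replace R_b and R_c with their parallel equivalent so the circuit becomes R_a in series with R_p.
R_p = (39.0×6.80)/(39.0+6.80) = 5.790 Ω
R_total = 3.30 + 5.790 = 9.090 Ω
I = V / R_total = 220 / 9.090 = 24.20 A
Voltage across the parallel pair: V_p = I × R_p = 24.20 × 5.790 = 140.1 V
R_b is across V_p, so use P = V²/R for that branch.
P_R_b = (140.1)² / 39.0 = 503.5 W

504 W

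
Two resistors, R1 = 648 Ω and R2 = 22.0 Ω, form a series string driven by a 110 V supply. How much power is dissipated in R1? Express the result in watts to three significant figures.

17.5 W

Every series element carries the same I. Get I from the total resistance, then P = I² × R1.
R_total = 648 + 22.0 = 670.0 Ω
I = V / R_total = 110 / 670.0 = 0.1642 A
P_R1 = I² × R1 = (0.1642)² × 648 = 17.47 W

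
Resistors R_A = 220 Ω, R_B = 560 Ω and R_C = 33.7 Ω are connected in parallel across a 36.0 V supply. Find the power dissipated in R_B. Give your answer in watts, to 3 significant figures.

2.31 W

Every branch has 36.0 V across it, so for R_B the power is simply V²/R.
P_R_B = V² / R_B = (36.0)² / 560 Ω = 2.314 W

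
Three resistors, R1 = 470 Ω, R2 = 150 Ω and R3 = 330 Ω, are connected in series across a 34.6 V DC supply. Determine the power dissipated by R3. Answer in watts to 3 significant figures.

Every series element carries the same I. Get I from the total resistance, then P = I² × R3.
R_total = 470 + 150 + 330 = 950.0 Ω
I = V / R_total = 34.6 / 950.0 = 0.03642 A
P_R3 = I² × R3 = (0.03642)² × 330 = 0.4377 W

0.438 W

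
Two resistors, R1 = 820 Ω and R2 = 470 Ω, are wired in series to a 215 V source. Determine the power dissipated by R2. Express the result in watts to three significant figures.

The current is common to all series resistors; compute it, then apply P = I²R for the target.
R_total = 820 + 470 = 1290 Ω
I = V / R_total = 215 / 1290 = 0.1667 A
P_R2 = I² × R2 = (0.1667)² × 470 = 13.06 W

13.1 W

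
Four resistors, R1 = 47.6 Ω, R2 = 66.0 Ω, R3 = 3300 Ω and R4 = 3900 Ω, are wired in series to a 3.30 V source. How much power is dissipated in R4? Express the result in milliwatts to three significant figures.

0.794 mW

Every series element carries the same I. Get I from the total resistance, then P = I² × R4.
R_total = 47.6 + 66.0 + 3300 + 3900 = 7314 Ω
I = V / R_total = 3.30 / 7314 = 0.0004512 A
P_R4 = I² × R4 = (0.0004512)² × 3900 = 0.0007940 W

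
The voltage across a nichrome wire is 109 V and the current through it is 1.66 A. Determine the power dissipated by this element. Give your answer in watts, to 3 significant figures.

181 W

V and I are known directly — P = V I, no intermediate step needed.
P = 109 V × 1.660 A = 180.9 W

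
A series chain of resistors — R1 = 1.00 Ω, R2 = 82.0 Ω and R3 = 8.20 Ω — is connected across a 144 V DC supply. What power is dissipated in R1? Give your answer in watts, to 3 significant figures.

The current is common to all series resistors; compute it, then apply P = I²R for the target.
R_total = 1.00 + 82.0 + 8.20 = 91.20 Ω
I = V / R_total = 144 / 91.20 = 1.579 A
P_R1 = I² × R1 = (1.579)² × 1.00 = 2.493 W

2.49 W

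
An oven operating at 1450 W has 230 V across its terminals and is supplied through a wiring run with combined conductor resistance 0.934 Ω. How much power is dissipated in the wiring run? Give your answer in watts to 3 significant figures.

37.1 W

The wiring run and load are in series, so the same current flows in both; the loss is I²R_line.
I = P / V = 1450 / 230 = 6.304 A through the wiring run.
P_line = I² R_line = (6.304)² × 0.934 = 37.12 W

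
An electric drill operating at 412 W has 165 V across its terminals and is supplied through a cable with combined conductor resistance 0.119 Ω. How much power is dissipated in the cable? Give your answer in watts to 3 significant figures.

The cable is a series resistance carrying the load current; its dissipation is I²R_line.
I = P / V = 412 / 165 = 2.497 A through the cable.
P_line = I² R_line = (2.497)² × 0.119 = 0.7419 W

0.742 W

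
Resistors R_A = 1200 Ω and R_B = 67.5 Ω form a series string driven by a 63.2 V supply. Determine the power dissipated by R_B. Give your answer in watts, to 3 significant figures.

In a series string the same current flows through every resistor — find that current, then P = I²R for the one we want.
R_total = 1200 + 67.5 = 1268 Ω
I = V / R_total = 63.2 / 1268 = 0.04986 A
P_R_B = I² × R_B = (0.04986)² × 67.5 = 0.1678 W

0.168 W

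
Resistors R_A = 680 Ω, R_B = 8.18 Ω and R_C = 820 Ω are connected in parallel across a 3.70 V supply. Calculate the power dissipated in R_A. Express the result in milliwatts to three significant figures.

20.1 mW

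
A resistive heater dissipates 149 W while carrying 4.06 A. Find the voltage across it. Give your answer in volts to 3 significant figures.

36.7 V

The two known quantities fix the third via V = P / I.
V = 149 / 4.060 = 36.70 V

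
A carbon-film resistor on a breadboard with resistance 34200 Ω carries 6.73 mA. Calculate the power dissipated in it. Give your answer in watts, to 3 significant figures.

1.55 W

With I and R stated, P = I²R applies in one step.
P = (0.006730 A)² × 34200 Ω = 1.549 W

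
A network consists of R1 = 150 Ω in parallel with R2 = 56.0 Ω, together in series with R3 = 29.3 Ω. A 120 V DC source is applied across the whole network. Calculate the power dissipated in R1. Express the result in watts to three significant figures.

32.5 W

Reduce the parallel combination to a single R_p; the circuit then becomes R_p in series with the remaining resistor.
R_p = (150×56.0)/(150+56.0) = 40.78 Ω
R_total = R_p + 29.3 = 40.78 + 29.3 = 70.08 Ω
I = V / R_total = 120 / 70.08 = 1.712 A
Voltage across the parallel pair: V_p = I × R_p = 1.712 × 40.78 = 69.83 V
R1 sits across V_p; its power is V_p²/R.
P_R1 = (69.83)² / 150 = 32.50 W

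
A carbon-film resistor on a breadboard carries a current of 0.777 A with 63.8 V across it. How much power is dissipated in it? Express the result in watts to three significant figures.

49.6 W

With V and I both given, power follows immediately from P = V I.
P = 63.8 V × 0.7770 A = 49.57 W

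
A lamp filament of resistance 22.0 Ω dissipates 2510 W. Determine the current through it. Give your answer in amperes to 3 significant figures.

10.7 A

Inverting the appropriate power form: I = √(P / R).
I = √(2510 / 22.0) = 10.68 A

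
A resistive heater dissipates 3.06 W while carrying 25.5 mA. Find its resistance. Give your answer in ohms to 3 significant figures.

4710 Ω

Inverting the appropriate power form: R = P / I².
R = 3.06 / (0.02550)² = 4706 Ω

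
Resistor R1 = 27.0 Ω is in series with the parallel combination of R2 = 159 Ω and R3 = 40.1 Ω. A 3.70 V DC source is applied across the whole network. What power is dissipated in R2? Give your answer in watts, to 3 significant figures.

Replace R2 and R3 with their parallel equivalent so the circuit becomes R1 in series with R_p.
R_p = (159×40.1)/(159+40.1) = 32.02 Ω
R_total = 27.0 + 32.02 = 59.02 Ω
I = V / R_total = 3.70 / 59.02 = 0.06269 A
Voltage across the parallel pair: V_p = I × R_p = 0.06269 × 32.02 = 2.007 V
With V_p across R2, its power is V_p²/R2.
P_R2 = (2.007)² / 159 = 0.02535 W

0.0253 W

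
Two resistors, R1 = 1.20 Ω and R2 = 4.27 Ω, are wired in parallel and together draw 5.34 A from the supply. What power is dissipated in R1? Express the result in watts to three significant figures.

We need the common branch voltage; get it from I_total × R_eq, then P = V²/R for the branch.
1/R_eq = 1/1.20 + 1/4.27 ⇒ R_eq = 0.9367 Ω
V = I_total × R_eq = 5.340 × 0.9367 = 5.002 V
P_R1 = V² / R1 = (5.002)² / 1.20 = 20.85 W

20.9 W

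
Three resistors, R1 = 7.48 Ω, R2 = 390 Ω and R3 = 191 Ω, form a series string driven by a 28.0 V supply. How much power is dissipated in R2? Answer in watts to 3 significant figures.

In a series string the same current flows through every resistor — find that current, then P = I²R for the one we want.
R_total = 7.48 + 390 + 191 = 588.5 Ω
I = V / R_total = 28.0 / 588.5 = 0.04758 A
P_R2 = I² × R2 = (0.04758)² × 390 = 0.8829 W

0.883 W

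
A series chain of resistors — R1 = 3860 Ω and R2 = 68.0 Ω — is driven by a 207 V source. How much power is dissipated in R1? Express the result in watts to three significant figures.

Every series element carries the same I. Get I from the total resistance, then P = I² × R1.
R_total = 3860 + 68.0 = 3928 Ω
I = V / R_total = 207 / 3928 = 0.05270 A
P_R1 = I² × R1 = (0.05270)² × 3860 = 10.72 W

10.7 W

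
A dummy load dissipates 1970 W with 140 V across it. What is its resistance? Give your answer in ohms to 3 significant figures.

The two known quantities fix the third via R = V² / P.
R = (140)² / 1970 = 9.949 Ω

9.95 Ω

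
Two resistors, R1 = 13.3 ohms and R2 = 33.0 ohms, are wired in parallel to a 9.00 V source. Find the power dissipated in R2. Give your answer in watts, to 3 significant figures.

Parallel branches share the same voltage; P = V²/R gives the branch power in one step.
P_R2 = V² / R2 = (9.00)² / 33.0 Ω = 2.455 W

2.45 W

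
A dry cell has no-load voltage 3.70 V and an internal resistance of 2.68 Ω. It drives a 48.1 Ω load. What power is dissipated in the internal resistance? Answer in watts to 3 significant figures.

0.0142 W

The internal resistance carries the same current as the load; P_int = I²r.
I = ε / (r + R) = 3.70 / (2.68 + 48.1) = 0.07286 A
P_int = I² r = (0.07286)² × 2.68 = 0.01423 W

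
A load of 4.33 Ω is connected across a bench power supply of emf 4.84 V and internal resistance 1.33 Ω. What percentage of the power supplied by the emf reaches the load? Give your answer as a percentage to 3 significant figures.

76.5 %

The source delivers εI, of which I²R reaches the load and I²r is lost; since I is common, η = R/(R+r).
η = R / (R + r) = 4.33 / (4.33 + 1.33) = 0.7650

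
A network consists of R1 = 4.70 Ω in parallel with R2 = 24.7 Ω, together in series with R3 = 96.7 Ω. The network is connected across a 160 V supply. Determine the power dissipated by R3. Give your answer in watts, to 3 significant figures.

244 W

Collapse the R1‖R2 pair into one equivalent R_p; then R_p and R3 form a series string.
R_p = (4.70×24.7)/(4.70+24.7) = 3.949 Ω
R_total = R_p + 96.7 = 3.949 + 96.7 = 100.6 Ω
I = V / R_total = 160 / 100.6 = 1.590 A
All the supply current flows through R3; use P = I²R3.
P_R3 = (1.590)² × 96.7 = 244.4 W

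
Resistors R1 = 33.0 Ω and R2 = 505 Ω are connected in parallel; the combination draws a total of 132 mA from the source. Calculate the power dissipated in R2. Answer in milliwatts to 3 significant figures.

33.1 mW

Only the total current is stated, so first find the parallel equivalent to get the voltage across the combination.
1/R_eq = 1/33.0 + 1/505 ⇒ R_eq = 30.98 Ω
V = I_total × R_eq = 0.1320 × 30.98 = 4.089 V
P_R2 = V² / R2 = (4.089)² / 505 = 0.03311 W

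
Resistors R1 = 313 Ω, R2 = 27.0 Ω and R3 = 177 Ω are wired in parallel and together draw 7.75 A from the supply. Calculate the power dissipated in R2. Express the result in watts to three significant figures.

1060 W

Parallel branches share V, not I — compute V via R_eq, then use V²/R for the target branch.
1/R_eq = 1/313 + 1/27.0 + 1/177 ⇒ R_eq = 21.80 Ω
V = I_total × R_eq = 7.750 × 21.80 = 168.9 V
P_R2 = V² / R2 = (168.9)² / 27.0 = 1057 W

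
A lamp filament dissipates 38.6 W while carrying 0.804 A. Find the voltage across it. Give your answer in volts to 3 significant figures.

48.0 V

From P = V I = I²R = V²/R, with the two given quantities we get V = P / I.
V = 38.6 / 0.8040 = 48.01 V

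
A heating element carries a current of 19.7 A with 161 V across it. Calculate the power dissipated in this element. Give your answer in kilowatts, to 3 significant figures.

3.17 kW

With V and I both given, power follows immediately from P = V I.
P = 161 V × 19.70 A = 3172 W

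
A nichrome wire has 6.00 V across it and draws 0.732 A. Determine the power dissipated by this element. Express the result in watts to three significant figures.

4.39 W

V and I are known directly — P = V I, no intermediate step needed.
P = 6.00 V × 0.7320 A = 4.392 W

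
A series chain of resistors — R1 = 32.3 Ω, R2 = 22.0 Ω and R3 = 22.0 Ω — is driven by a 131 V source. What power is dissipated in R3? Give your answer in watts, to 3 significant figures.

In a series string the same current flows through every resistor — find that current, then P = I²R for the one we want.
R_total = 32.3 + 22.0 + 22.0 = 76.30 Ω
I = V / R_total = 131 / 76.30 = 1.717 A
P_R3 = I² × R3 = (1.717)² × 22.0 = 64.85 W

64.9 W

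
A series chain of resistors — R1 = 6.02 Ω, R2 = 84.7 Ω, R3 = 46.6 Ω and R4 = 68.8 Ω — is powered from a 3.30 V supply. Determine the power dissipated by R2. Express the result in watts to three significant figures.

0.0217 W

The current is common to all series resistors; compute it, then apply P = I²R for the target.
R_total = 6.02 + 84.7 + 46.6 + 68.8 = 206.1 Ω
I = V / R_total = 3.30 / 206.1 = 0.01601 A
P_R2 = I² × R2 = (0.01601)² × 84.7 = 0.02171 W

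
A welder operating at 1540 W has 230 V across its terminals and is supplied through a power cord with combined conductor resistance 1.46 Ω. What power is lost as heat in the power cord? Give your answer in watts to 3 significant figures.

Only the current and the line resistance are needed for the I²R loss.
I = P / V = 1540 / 230 = 6.696 A through the power cord.
P_line = I² R_line = (6.696)² × 1.46 = 65.45 W

65.5 W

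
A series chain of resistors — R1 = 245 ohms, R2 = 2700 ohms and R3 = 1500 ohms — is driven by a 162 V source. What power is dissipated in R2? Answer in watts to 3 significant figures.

Since the resistors are in series they all carry the loop current I = V/R_total; the power in any one is I²R.
R_total = 245 + 2700 + 1500 = 4445 Ω
I = V / R_total = 162 / 4445 = 0.03645 A
P_R2 = I² × R2 = (0.03645)² × 2700 = 3.586 W

3.59 W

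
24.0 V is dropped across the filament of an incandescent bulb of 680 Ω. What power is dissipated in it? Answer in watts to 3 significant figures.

Voltage and resistance are given, so P = V²/R is the one-step route.
P = (24.0 V)² / 680 Ω = 0.8471 W

0.847 W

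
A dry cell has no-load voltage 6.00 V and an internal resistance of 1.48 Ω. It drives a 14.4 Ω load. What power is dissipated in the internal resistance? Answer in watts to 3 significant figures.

The internal resistance carries the same current as the load; P_int = I²r.
I = ε / (r + R) = 6.00 / (1.48 + 14.4) = 0.3778 A
P_int = I² r = (0.3778)² × 1.48 = 0.2113 W

0.211 W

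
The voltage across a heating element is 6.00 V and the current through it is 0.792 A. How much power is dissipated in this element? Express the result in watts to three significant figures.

4.75 W

Both the voltage across and the current through the element are known, so P = V I applies directly.
P = 6.00 V × 0.7920 A = 4.752 W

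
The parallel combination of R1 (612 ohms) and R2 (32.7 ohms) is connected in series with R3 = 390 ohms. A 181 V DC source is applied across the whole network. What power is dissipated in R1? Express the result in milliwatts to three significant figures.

First find R_p for the parallel pair, then treat R_p + R3 as a series loop.
R_p = (612×32.7)/(612+32.7) = 31.04 Ω
R_total = R_p + 390 = 31.04 + 390 = 421.0 Ω
I = V / R_total = 181 / 421.0 = 0.4299 A
Voltage across the parallel pair: V_p = I × R_p = 0.4299 × 31.04 = 13.34 V
R1 sits across V_p; its power is V_p²/R.
P_R1 = (13.34)² / 612 = 0.2910 W

291 mW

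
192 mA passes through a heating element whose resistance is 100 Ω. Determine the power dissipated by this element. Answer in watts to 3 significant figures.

3.69 W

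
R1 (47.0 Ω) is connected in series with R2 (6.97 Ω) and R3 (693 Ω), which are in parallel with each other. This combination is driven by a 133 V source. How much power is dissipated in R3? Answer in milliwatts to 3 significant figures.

418 mW

Reduce the parallel pair to R_p first; the network is then a simple series string.
R_p = (6.97×693)/(6.97+693) = 6.901 Ω
R_total = 47.0 + 6.901 = 53.90 Ω
I = V / R_total = 133 / 53.90 = 2.468 A
Voltage across the parallel pair: V_p = I × R_p = 2.468 × 6.901 = 17.03 V
With V_p across R3, its power is V_p²/R3.
P_R3 = (17.03)² / 693 = 0.4184 W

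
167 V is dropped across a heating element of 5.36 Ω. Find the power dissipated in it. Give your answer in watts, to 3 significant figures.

5200 W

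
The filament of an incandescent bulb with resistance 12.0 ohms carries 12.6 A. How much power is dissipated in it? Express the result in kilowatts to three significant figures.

The current through and the resistance of the element are both given; use P = I²R.
P = (12.60 A)² × 12.0 Ω = 1905 W

1.91 kW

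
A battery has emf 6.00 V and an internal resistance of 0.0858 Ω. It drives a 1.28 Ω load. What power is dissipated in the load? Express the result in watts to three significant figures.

24.7 W

Find the circuit current first, then P = I²R for the load (series elements share I).
I = ε / (r + R) = 6.00 / (0.0858 + 1.28) = 4.393 A
P_load = I² R = (4.393)² × 1.28 = 24.70 W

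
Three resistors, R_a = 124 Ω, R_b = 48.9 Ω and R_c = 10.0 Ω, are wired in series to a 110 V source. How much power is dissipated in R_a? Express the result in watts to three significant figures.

44.9 W

The current is common to all series resistors; compute it, then apply P = I²R for the target.
R_total = 124 + 48.9 + 10.0 = 182.9 Ω
I = V / R_total = 110 / 182.9 = 0.6014 A
P_R_a = I² × R_a = (0.6014)² × 124 = 44.85 W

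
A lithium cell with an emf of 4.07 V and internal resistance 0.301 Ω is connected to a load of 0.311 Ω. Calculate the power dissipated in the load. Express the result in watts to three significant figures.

Find the circuit current first, then P = I²R for the load (series elements share I).
I = ε / (r + R) = 4.07 / (0.301 + 0.311) = 6.650 A
P_load = I² R = (6.650)² × 0.311 = 13.75 W

13.8 W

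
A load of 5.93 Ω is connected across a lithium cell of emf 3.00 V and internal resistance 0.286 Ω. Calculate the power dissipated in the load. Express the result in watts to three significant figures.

Find the circuit current first, then P = I²R for the load (series elements share I).
I = ε / (r + R) = 3.00 / (0.286 + 5.93) = 0.4826 A
P_load = I² R = (0.4826)² × 5.93 = 1.381 W

1.38 W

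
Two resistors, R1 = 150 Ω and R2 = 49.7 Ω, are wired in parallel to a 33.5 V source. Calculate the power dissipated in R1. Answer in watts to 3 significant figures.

7.48 W

Every branch has 33.5 V across it, so for R1 the power is simply V²/R.
P_R1 = V² / R1 = (33.5)² / 150 Ω = 7.482 W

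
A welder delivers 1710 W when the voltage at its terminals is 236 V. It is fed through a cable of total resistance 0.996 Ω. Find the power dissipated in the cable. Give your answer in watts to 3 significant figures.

Only the current and the line resistance are needed for the I²R loss.
I = P / V = 1710 / 236 = 7.246 A through the cable.
P_line = I² R_line = (7.246)² × 0.996 = 52.29 W

52.3 W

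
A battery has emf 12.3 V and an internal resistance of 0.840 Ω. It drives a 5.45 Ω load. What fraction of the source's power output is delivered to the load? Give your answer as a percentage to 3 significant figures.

86.6 %

Both r and R carry the same current, so the power split is just the resistance split: η = R/(R+r).
η = R / (R + r) = 5.45 / (5.45 + 0.840) = 0.8665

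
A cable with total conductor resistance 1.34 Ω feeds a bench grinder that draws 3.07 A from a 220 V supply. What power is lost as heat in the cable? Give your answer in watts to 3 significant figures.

12.6 W

The cable is a series resistance carrying the load current; its dissipation is I²R_line.
The cable carries the full 3.07 A.
P_line = I² R_line = (3.070)² × 1.34 = 12.63 W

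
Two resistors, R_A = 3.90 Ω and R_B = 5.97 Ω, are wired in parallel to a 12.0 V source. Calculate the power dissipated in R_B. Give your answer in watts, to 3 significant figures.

24.1 W

R_B sits directly across the source, so P = V²/R with V = 12.0 V.
P_R_B = V² / R_B = (12.0)² / 5.97 Ω = 24.12 W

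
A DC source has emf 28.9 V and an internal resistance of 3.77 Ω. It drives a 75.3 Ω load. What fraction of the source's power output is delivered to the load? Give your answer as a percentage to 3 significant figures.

The source delivers εI, of which I²R reaches the load and I²r is lost; since I is common, η = R/(R+r).
η = R / (R + r) = 75.3 / (75.3 + 3.77) = 0.9523

95.2 %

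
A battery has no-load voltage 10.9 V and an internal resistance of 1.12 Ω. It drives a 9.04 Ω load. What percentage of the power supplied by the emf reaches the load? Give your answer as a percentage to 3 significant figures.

89.0 %

η = P_load/(P_load+P_int) = I²R/(I²R+I²r) = R/(R+r) — the I² cancels for series elements.
η = R / (R + r) = 9.04 / (9.04 + 1.12) = 0.8898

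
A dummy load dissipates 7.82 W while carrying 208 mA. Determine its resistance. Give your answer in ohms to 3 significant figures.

181 Ω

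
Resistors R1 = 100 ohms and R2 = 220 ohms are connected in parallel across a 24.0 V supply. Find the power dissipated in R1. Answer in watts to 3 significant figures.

R1 sits directly across the source, so P = V²/R with V = 24.0 V.
P_R1 = V² / R1 = (24.0)² / 100 Ω = 5.760 W

5.76 W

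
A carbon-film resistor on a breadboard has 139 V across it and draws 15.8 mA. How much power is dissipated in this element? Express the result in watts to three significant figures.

2.20 W

Since both terminal voltage and current are stated, P = V I gives the power in one step.
P = 139 V × 0.01580 A = 2.196 W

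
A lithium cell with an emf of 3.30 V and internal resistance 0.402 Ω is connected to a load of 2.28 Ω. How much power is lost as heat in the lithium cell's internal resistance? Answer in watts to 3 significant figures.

0.609 W

The source's internal resistance is just another series element carrying I; its dissipation is I²r.
I = ε / (r + R) = 3.30 / (0.402 + 2.28) = 1.230 A
P_int = I² r = (1.230)² × 0.402 = 0.6086 W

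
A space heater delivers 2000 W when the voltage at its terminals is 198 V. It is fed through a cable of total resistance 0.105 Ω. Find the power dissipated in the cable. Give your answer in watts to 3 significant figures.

The cable and load are in series, so the same current flows in both; the loss is I²R_line.
I = P / V = 2000 / 198 = 10.10 A through the cable.
P_line = I² R_line = (10.10)² × 0.105 = 10.71 W

10.7 W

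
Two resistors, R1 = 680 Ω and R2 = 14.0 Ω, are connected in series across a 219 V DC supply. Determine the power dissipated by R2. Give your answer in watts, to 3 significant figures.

1.39 W

The current is common to all series resistors; compute it, then apply P = I²R for the target.
R_total = 680 + 14.0 = 694.0 Ω
I = V / R_total = 219 / 694.0 = 0.3156 A
P_R2 = I² × R2 = (0.3156)² × 14.0 = 1.394 W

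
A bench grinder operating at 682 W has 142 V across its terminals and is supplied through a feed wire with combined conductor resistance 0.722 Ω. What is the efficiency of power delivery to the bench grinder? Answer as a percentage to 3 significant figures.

97.6 %

I = P / V = 682 / 142 = 4.803 A through the feed wire.
P_line = I² R_line = (4.803)² × 0.722 = 16.65 W
P_source = P_load + P_line = 682.0 + 16.65 = 698.7 W
η = P_load / P_source = 682.0 / 698.7 = 0.9762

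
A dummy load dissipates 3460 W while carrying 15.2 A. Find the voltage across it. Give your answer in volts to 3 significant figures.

228 V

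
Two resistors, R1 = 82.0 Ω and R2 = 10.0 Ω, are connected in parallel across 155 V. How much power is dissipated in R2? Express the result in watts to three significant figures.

The supply voltage appears across each parallel branch — just use P = V²/R2.
P_R2 = V² / R2 = (155)² / 10.0 Ω = 2402 W

2400 W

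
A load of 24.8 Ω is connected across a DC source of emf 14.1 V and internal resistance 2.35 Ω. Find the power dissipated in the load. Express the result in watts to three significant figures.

6.69 W

With r and R in series, I = ε/(r+R); the load dissipates I²R.
I = ε / (r + R) = 14.1 / (2.35 + 24.8) = 0.5193 A
P_load = I² R = (0.5193)² × 24.8 = 6.689 W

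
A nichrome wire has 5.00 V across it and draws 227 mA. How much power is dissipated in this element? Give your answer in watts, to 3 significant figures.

Since both terminal voltage and current are stated, P = V I gives the power in one step.
P = 5.00 V × 0.2270 A = 1.135 W

1.14 W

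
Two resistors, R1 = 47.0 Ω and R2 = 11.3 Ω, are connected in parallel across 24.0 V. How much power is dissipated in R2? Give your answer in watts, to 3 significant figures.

Every branch has 24.0 V across it, so for R2 the power is simply V²/R.
P_R2 = V² / R2 = (24.0)² / 11.3 Ω = 50.97 W

51.0 W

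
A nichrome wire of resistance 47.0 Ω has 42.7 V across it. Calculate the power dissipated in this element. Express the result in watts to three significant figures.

We know the drop across the element and its resistance — P = V²/R, one step.
P = (42.7 V)² / 47.0 Ω = 38.79 W

38.8 W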